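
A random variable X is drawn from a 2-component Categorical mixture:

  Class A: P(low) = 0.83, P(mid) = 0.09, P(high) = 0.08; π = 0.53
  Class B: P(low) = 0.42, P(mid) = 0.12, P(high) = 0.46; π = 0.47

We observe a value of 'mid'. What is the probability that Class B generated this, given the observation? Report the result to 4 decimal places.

The responsibility of component k is P(Z=k) f_k(x) divided by Σ_j P(Z=j) f_j(x).
Component likelihoods at x = 'mid':
  L_A = P(mid | comp) = 0.09
  L_B = P(mid | comp) = 0.12
Prior × likelihood for each component:
  P(Z=A)·L_A = 0.53 × 0.09 = 0.0477
  P(Z=B)·L_B = 0.47 × 0.12 = 0.0564
Marginal: 0.0477 + 0.0564 = 0.1041
P(Class B | 'mid') ≈ 0.5418

0.5418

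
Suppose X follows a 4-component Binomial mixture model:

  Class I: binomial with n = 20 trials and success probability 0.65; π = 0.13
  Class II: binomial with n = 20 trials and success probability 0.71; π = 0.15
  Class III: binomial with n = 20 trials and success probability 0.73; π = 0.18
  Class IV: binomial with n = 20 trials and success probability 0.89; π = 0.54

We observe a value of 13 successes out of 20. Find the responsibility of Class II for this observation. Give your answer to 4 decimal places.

0.3178

By Bayes' theorem, P(k | x) = π_k f_k(x) / Σ_j π_j f_j(x).
Binomial probabilities:
  f_I = 0.184401
  f_II = 0.155797
  f_III = 0.135568
  f_IV = 0.00332072
Multiply by the mixture weights:
  π_I·f_I = 0.13 × 0.184401 = 0.0239722
  π_II·f_II = 0.15 × 0.155797 = 0.0233695
  π_III·f_III = 0.18 × 0.135568 = 0.0244022
  π_IV·f_IV = 0.54 × 0.00332072 = 0.00179319
Normaliser: 0.0239722 + 0.0233695 + 0.0244022 + 0.00179319 = 0.0735371
Responsibility of Class II: 0.0233695 / 0.0735371 ≈ 0.3178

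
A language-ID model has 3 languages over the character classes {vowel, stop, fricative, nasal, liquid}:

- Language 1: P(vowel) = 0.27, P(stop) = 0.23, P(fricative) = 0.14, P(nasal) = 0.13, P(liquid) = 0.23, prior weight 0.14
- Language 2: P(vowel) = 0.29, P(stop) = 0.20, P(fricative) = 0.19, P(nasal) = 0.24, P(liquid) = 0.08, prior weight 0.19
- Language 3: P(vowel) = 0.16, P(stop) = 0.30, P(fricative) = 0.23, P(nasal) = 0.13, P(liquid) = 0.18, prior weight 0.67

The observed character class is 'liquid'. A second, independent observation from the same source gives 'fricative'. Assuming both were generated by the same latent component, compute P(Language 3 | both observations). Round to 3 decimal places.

P(component k | x) = π_k·f_k(x) / marginal(x), where marginal(x) = Σ_j π_j·f_j(x).
Since both observations come from the same component, the likelihood for component k is f_k(x₁)·f_k(x₂).
  p_1 = [0.23] × [0.14] = 0.0322
  p_2 = [0.08] × [0.19] = 0.0152
  p_3 = [0.18] × [0.23] = 0.0414
Weight by the priors:
  π_1·p_1 = 0.14 × 0.0322 = 0.004508
  π_2·p_2 = 0.19 × 0.0152 = 0.002888
  π_3·p_3 = 0.67 × 0.0414 = 0.027738
Denominator: 0.004508 + 0.002888 + 0.027738 = 0.035134
P(Language 3 | x) = 0.027738 / 0.035134 ≈ 0.789

0.789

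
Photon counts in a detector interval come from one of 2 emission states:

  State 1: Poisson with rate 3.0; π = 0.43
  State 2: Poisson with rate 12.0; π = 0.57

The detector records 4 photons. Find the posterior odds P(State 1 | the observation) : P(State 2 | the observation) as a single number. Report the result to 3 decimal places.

23.878

Since P(k|x) ∝ w_k f_k(x), the posterior odds are w_i f_i(x) / (w_j f_j(x)).
Poisson probabilities:
  L_1 = e^(−3.0)·3.0^4/4! = 0.168031
  L_2 = e^(−12.0)·12.0^4/4! = 0.0053086
0.0722535 / 0.0030259 ≈ 23.878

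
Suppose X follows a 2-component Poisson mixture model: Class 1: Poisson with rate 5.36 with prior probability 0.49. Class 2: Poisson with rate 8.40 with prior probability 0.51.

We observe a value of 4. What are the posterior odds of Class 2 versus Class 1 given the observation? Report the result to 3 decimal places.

0.300

Only the two components matter; the odds are (π_i f_i(x)) / (π_j f_j(x)).
Poisson probabilities:
  L_1 = e^(−5.36)·5.36^4/4! = 0.16167
  L_2 = e^(−8.40)·8.40^4/4! = 0.0466479
Odds = (0.51/0.49) × (0.0466479/0.16167) = 1.04082 × 0.288538 ≈ 0.300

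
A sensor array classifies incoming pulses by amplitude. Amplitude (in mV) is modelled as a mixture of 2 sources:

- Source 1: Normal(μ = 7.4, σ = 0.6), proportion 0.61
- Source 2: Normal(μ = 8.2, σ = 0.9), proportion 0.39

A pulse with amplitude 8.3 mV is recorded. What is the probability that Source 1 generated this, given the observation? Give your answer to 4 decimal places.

P(component k | x) = w_k·f_k(x) / marginal(x), where marginal(x) = Σ_j w_j·f_j(x).
Normal densities:
  p_1 = 0.215863
  p_2 = 0.440541
Multiply by the mixture weights:
  w_1·p_1 = 0.61 × 0.215863 = 0.131676
  w_2·p_2 = 0.39 × 0.440541 = 0.171811
Normaliser: 0.131676 + 0.171811 = 0.303487
P(Source 1 | the observation) = 0.131676 / 0.303487 ≈ 0.4339

0.4339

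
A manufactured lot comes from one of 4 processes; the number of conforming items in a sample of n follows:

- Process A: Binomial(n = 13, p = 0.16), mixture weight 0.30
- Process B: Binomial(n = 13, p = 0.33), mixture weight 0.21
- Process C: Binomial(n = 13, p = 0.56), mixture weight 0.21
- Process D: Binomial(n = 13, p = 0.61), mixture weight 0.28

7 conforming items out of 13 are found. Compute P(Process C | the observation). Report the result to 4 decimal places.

Apply Bayes' rule: the posterior for each component is proportional to its prior times its likelihood at x.
Component likelihoods at x = 7 conforming items out of 13:
  L_A = 0.0016182
  L_B = 0.0661552
  L_C = 0.215055
  L_D = 0.189764
Unnormalised posteriors:
  π_A·L_A = 0.30 × 0.0016182 = 0.000485461
  π_B·L_B = 0.21 × 0.0661552 = 0.0138926
  π_C·L_C = 0.21 × 0.215055 = 0.0451615
  π_D·L_D = 0.28 × 0.189764 = 0.0531339
Normaliser: 0.000485461 + 0.0138926 + 0.0451615 + 0.0531339 = 0.112674
P(Process C | 7 conforming items out of 13) = 0.0451615 / 0.112674 ≈ 0.4008

0.4008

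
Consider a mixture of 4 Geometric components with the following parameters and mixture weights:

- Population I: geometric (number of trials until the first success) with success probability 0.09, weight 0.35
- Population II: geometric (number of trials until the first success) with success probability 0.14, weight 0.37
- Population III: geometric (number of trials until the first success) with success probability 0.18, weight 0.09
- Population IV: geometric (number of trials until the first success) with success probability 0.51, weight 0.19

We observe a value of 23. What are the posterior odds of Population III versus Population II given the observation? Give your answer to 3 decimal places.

0.110

Only the two components matter; the odds are (w_i f_i(x)) / (w_j f_j(x)).
Component likelihoods at x = 23:
  f_I = 0.0113019
  f_II = 0.005071
  f_III = 0.00228653
  f_IV = 7.79622e-08
Odds = (0.09/0.37) × (0.00228653/0.005071) = 0.243243 × 0.450903 ≈ 0.110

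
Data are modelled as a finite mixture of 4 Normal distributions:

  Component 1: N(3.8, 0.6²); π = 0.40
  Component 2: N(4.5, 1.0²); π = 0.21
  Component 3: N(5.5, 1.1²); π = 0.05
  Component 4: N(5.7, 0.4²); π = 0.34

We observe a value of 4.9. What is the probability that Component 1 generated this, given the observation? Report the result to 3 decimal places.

0.263

The responsibility of component k is π_k f_k(x) divided by Σ_j π_j f_j(x).
Normal densities:
  L_1 = 0.123852
  L_2 = 0.36827
  L_3 = 0.312544
  L_4 = 0.134977
Multiply by the mixture weights:
  π_1·L_1 = 0.40 × 0.123852 = 0.0495408
  π_2·L_2 = 0.21 × 0.36827 = 0.0773367
  π_3·L_3 = 0.05 × 0.312544 = 0.0156272
  π_4·L_4 = 0.34 × 0.134977 = 0.0458923
Evidence: 0.0495408 + 0.0773367 + 0.0156272 + 0.0458923 = 0.188397
So the posterior for Component 1 is 0.0495408 / 0.188397 ≈ 0.263.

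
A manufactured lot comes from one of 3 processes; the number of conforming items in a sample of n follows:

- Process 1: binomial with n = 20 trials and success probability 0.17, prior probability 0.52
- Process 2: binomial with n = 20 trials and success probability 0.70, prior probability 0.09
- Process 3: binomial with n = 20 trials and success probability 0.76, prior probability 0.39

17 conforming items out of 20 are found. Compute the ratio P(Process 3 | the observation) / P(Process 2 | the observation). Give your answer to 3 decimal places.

Posterior odds = (w_i f_i(x)) / (w_j f_j(x)); the normalising sum cancels.
Evaluate each component's likelihood at the observed value:
  L_1 = C(20,17)·0.17^17·0.83^3 = 1140·8.2724e-14·0.571787 = 5.39226e-11
  L_2 = C(20,17)·0.70^17·0.30^3 = 1140·0.00232631·0.027 = 0.0716037
  L_3 = C(20,17)·0.76^17·0.24^3 = 1140·0.00941523·0.013824 = 0.148378
Odds = (0.39/0.09) × (0.148378/0.0716037) = 4.33333 × 2.07221 ≈ 8.980

8.980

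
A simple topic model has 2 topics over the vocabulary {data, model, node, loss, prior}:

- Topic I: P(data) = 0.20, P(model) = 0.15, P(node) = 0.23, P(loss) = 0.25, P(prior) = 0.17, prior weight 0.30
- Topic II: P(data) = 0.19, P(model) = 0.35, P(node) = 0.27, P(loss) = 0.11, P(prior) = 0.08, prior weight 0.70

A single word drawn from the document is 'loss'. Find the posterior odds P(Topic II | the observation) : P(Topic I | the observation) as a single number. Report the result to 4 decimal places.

Posterior odds = (P(Z=i) f_i(x)) / (P(Z=j) f_j(x)); the normalising sum cancels.
Categorical probabilities:
  L_I = P(loss | comp) = 0.25
  L_II = P(loss | comp) = 0.11
Posterior odds = (P(Z=II)·L_II) / (P(Z=I)·L_I) = (0.70·0.11) / (0.30·0.25) = 0.077 / 0.075 ≈ 1.0267

1.0267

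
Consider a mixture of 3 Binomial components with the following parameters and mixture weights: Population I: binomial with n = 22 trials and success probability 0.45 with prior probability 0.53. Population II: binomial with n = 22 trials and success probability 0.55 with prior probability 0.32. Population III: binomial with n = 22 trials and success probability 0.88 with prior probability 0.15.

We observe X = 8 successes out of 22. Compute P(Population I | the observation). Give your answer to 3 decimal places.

0.847

Apply Bayes' rule: the posterior for each component is proportional to its prior times its likelihood at x.
Evaluate each component's likelihood at the observed value:
  f_I = 0.124628
  f_II = 0.0373865
  f_III = 1.47651e-08
Multiply by the mixture weights:
  w_I·f_I = 0.53 × 0.124628 = 0.0660528
  w_II·f_II = 0.32 × 0.0373865 = 0.0119637
  w_III·f_III = 0.15 × 1.47651e-08 = 2.21477e-09
Marginal: 0.0660528 + 0.0119637 + 2.21477e-09 = 0.0780165
P(Population I | x) ≈ 0.847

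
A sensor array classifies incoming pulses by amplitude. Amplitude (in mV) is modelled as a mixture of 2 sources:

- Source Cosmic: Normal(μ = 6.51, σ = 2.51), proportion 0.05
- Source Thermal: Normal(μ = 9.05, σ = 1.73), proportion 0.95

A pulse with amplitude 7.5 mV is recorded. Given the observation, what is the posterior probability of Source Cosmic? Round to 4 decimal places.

0.0477

By Bayes' theorem, P(k | x) = P(Z=k) f_k(x) / Σ_j P(Z=j) f_j(x).
Normal densities:
  p_Cosmic = 0.147047
  p_Thermal = 0.154366
Prior × likelihood for each component:
  P(Z=Cosmic)·p_Cosmic = 0.05 × 0.147047 = 0.00735233
  P(Z=Thermal)·p_Thermal = 0.95 × 0.154366 = 0.146648
Normaliser: 0.00735233 + 0.146648 = 0.154
P(Source Cosmic | x) ≈ 0.0477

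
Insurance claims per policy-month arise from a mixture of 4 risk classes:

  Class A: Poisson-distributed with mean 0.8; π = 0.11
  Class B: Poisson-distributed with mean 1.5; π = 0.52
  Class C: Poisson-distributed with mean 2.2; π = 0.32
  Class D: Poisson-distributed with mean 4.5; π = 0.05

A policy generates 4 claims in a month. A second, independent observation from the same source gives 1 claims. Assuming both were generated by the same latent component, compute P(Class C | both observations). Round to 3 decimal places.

0.485

Apply Bayes' rule: the posterior for each component is proportional to its prior times its likelihood at x.
Since both observations come from the same component, the likelihood for component k is f_k(x₁)·f_k(x₂).
  f_A = [e^(−0.8)·0.8^4/4! = 0.00766855] × [0.359463] = 0.00275656
  f_B = [e^(−1.5)·1.5^4/4! = 0.0470665] × [0.334695] = 0.0157529
  f_C = [e^(−2.2)·2.2^4/4! = 0.108151] × [0.243767] = 0.0263637
  f_D = [e^(−4.5)·4.5^4/4! = 0.189808] × [0.0499905] = 0.00948857
Prior × likelihood for each component:
  w_A·f_A = 0.11 × 0.00275656 = 0.000303222
  w_B·f_B = 0.52 × 0.0157529 = 0.00819153
  w_C·f_C = 0.32 × 0.0263637 = 0.00843639
  w_D·f_D = 0.05 × 0.00948857 = 0.000474429
Normaliser: 0.000303222 + 0.00819153 + 0.00843639 + 0.000474429 = 0.0174056
P(Class C | x) ≈ 0.485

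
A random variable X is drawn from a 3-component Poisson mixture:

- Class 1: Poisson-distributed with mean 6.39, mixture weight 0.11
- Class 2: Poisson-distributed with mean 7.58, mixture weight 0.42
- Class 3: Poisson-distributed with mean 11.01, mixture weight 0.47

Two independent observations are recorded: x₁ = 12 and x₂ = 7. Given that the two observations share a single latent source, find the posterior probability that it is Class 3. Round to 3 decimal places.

0.560

The responsibility of component k is π_k f_k(x) divided by Σ_j π_j f_j(x).
Since both observations come from the same component, the likelihood for component k is f_k(x₁)·f_k(x₂).
  L_1 = [0.016238] × [0.144855] = 0.00235215
  L_2 = [0.0383479] × [0.145647] = 0.00558526
  L_3 = [0.109529] × [0.0643426] = 0.00704737
Weight by the priors:
  π_1·L_1 = 0.11 × 0.00235215 = 0.000258737
  π_2·L_2 = 0.42 × 0.00558526 = 0.00234581
  π_3·L_3 = 0.47 × 0.00704737 = 0.00331226
Evidence: 0.000258737 + 0.00234581 + 0.00331226 = 0.00591681
Responsibility of Class 3: 0.00331226 / 0.00591681 ≈ 0.560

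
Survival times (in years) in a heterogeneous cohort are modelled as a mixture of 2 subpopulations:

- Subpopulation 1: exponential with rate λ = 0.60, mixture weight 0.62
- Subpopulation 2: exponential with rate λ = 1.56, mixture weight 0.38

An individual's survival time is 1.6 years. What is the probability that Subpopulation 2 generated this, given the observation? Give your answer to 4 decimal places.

0.2554

The responsibility of component k is π_k f_k(x) divided by Σ_j π_j f_j(x).
Evaluate each component's likelihood at the observed value:
  p_1 = 0.60·e^(−0.60·1.6) = 0.60·e^(−0.9600) = 0.229736
  p_2 = 1.56·e^(−1.56·1.6) = 1.56·e^(−2.4960) = 0.128566
Multiply by the mixture weights:
  π_1·p_1 = 0.62 × 0.229736 = 0.142436
  π_2·p_2 = 0.38 × 0.128566 = 0.048855
Marginal: 0.142436 + 0.048855 = 0.191291
P(Subpopulation 2 | x) ≈ 0.2554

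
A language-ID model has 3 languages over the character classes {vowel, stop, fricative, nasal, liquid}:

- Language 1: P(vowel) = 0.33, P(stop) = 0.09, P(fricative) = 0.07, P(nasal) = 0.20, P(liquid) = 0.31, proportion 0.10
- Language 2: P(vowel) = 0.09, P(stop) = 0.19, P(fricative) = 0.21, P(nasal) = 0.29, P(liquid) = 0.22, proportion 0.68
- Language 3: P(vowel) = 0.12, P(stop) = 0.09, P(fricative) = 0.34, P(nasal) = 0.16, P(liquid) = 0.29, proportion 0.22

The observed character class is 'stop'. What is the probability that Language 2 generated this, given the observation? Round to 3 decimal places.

0.818

The responsibility of component k is π_k f_k(x) divided by Σ_j π_j f_j(x).
Evaluate each component's likelihood at the observed value:
  p_1 = 0.09
  p_2 = 0.19
  p_3 = 0.09
Weight by the priors:
  π_1·p_1 = 0.10 × 0.09 = 0.009
  π_2·p_2 = 0.68 × 0.19 = 0.1292
  π_3·p_3 = 0.22 × 0.09 = 0.0198
Normaliser: 0.009 + 0.1292 + 0.0198 = 0.158
Responsibility of Language 2: 0.1292 / 0.158 ≈ 0.818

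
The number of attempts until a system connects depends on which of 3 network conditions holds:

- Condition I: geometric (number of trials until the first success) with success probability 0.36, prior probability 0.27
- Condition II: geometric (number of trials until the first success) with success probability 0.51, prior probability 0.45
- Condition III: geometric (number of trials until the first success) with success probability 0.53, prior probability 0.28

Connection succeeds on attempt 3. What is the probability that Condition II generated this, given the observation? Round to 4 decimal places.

By Bayes' theorem, P(k | x) = P(Z=k) f_k(x) / Σ_j P(Z=j) f_j(x).
Evaluate each component's likelihood at the observed value:
  L_I = 0.147456
  L_II = 0.122451
  L_III = 0.117077
Prior × likelihood for each component:
  P(Z=I)·L_I = 0.27 × 0.147456 = 0.0398131
  P(Z=II)·L_II = 0.45 × 0.122451 = 0.0551029
  P(Z=III)·L_III = 0.28 × 0.117077 = 0.0327816
Normaliser: 0.0398131 + 0.0551029 + 0.0327816 = 0.127698
So the posterior for Condition II is 0.0551029 / 0.127698 ≈ 0.4315.

0.4315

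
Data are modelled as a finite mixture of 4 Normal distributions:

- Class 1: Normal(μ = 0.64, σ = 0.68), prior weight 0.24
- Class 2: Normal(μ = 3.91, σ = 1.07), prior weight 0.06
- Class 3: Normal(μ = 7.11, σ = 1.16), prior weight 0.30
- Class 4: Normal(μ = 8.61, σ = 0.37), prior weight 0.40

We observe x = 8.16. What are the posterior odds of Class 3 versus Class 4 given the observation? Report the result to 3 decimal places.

0.333

Since P(k|x) ∝ w_k f_k(x), the posterior odds are w_i f_i(x) / (w_j f_j(x)).
Normal densities:
  L_1 = 1.62862e-27
  L_2 = 0.000139864
  L_3 = 0.228315
  L_4 = 0.514645
0.0684946 / 0.205858 ≈ 0.333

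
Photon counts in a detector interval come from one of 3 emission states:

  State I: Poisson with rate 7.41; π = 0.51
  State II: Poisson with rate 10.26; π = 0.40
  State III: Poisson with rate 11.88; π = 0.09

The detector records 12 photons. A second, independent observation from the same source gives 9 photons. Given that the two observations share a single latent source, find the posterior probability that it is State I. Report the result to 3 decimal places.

0.256

By Bayes' theorem, P(k | x) = w_k f_k(x) / Σ_j w_j f_j(x).
Since both observations come from the same component, the likelihood for component k is f_k(x₁)·f_k(x₂).
  L_I = [0.0346226] × [0.112326] = 0.003889
  L_II = [0.099442] × [0.121535] = 0.0120857
  L_III = [0.114299] × [0.0899842] = 0.0102851
Weight by the priors:
  w_I·L_I = 0.51 × 0.003889 = 0.00198339
  w_II·L_II = 0.40 × 0.0120857 = 0.00483428
  w_III·L_III = 0.09 × 0.0102851 = 0.000925659
Evidence: 0.00198339 + 0.00483428 + 0.000925659 = 0.00774333
P(State I | x₁, x₂) ≈ 0.256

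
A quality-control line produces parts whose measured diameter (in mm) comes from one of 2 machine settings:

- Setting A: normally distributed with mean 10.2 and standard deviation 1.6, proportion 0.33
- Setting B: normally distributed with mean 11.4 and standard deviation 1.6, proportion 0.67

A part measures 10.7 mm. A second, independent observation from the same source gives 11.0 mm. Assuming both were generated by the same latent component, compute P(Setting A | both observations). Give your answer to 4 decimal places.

0.3197

By Bayes' theorem, P(k | x) = w_k f_k(x) / Σ_j w_j f_j(x).
Since both observations come from the same component, the likelihood for component k is f_k(x₁)·f_k(x₂).
  L_A = [(1/(1.6·√(2π)))·exp(−(10.7−10.2)²/(2·1.6²)) = 0.249339·exp(-0.04883) = 0.237457] × [0.220041] = 0.0522502
  L_B = [(1/(1.6·√(2π)))·exp(−(10.7−11.4)²/(2·1.6²)) = 0.249339·exp(-0.09570) = 0.226583] × [0.241668] = 0.0547577
Unnormalised posteriors:
  w_A·L_A = 0.33 × 0.0522502 = 0.0172426
  w_B·L_B = 0.67 × 0.0547577 = 0.0366877
Marginal: 0.0172426 + 0.0366877 = 0.0539302
So the posterior for Setting A is 0.0172426 / 0.0539302 ≈ 0.3197.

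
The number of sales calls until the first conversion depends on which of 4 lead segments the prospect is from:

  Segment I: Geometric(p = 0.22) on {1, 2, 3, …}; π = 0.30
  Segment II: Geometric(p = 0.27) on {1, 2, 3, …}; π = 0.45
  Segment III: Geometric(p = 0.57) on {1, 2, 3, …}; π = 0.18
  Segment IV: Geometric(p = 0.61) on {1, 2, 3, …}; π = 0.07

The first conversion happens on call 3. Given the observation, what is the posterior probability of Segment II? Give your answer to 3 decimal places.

Apply Bayes' rule: the posterior for each component is proportional to its prior times its likelihood at x.
Evaluate each component's likelihood at the observed value:
  p_I = 0.22·(1−0.22)^2 = 0.22·0.6084 = 0.133848
  p_II = 0.27·(1−0.27)^2 = 0.27·0.5329 = 0.143883
  p_III = 0.57·(1−0.57)^2 = 0.57·0.1849 = 0.105393
  p_IV = 0.61·(1−0.61)^2 = 0.61·0.1521 = 0.092781
Unnormalised posteriors:
  π_I·p_I = 0.30 × 0.133848 = 0.0401544
  π_II·p_II = 0.45 × 0.143883 = 0.0647473
  π_III·p_III = 0.18 × 0.105393 = 0.0189707
  π_IV·p_IV = 0.07 × 0.092781 = 0.00649467
Denominator: 0.0401544 + 0.0647473 + 0.0189707 + 0.00649467 = 0.130367
Responsibility of Segment II: 0.0647473 / 0.130367 ≈ 0.497

0.497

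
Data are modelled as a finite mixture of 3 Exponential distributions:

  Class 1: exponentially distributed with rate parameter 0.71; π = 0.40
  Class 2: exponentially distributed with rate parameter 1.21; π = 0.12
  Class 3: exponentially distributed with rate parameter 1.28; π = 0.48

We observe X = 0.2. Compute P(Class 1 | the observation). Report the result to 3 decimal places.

0.295

P(component k | x) = π_k·f_k(x) / marginal(x), where marginal(x) = Σ_j π_j·f_j(x).
Evaluate each component's likelihood at the observed value:
  p_1 = 0.616011
  p_2 = 0.949918
  p_3 = 0.990902
Multiply by the mixture weights:
  π_1·p_1 = 0.40 × 0.616011 = 0.246404
  π_2·p_2 = 0.12 × 0.949918 = 0.11399
  π_3·p_3 = 0.48 × 0.990902 = 0.475633
Sum: 0.246404 + 0.11399 + 0.475633 = 0.836027
P(Class 1 | the observation) = 0.246404 / 0.836027 ≈ 0.295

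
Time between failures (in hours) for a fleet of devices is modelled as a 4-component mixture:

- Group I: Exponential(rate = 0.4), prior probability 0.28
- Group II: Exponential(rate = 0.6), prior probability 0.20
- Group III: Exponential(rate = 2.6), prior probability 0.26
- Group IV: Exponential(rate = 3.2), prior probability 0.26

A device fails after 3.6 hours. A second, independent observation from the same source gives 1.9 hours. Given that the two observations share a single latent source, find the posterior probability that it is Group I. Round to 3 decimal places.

P(component k | x) = P(Z=k)·f_k(x) / marginal(x), where marginal(x) = Σ_j P(Z=j)·f_j(x).
Since both observations come from the same component, the likelihood for component k is f_k(x₁)·f_k(x₂).
  L_I = [0.0947711] × [0.187067] = 0.0177285
  L_II = [0.0691951] × [0.191891] = 0.0132779
  L_III = [0.00022386] × [0.018602] = 4.16424e-06
  L_IV = [3.17744e-05] × [0.00732217] = 2.32658e-07
Prior × likelihood for each component:
  P(Z=I)·L_I = 0.28 × 0.0177285 = 0.00496398
  P(Z=II)·L_II = 0.20 × 0.0132779 = 0.00265559
  P(Z=III)·L_III = 0.26 × 4.16424e-06 = 1.0827e-06
  P(Z=IV)·L_IV = 0.26 × 2.32658e-07 = 6.0491e-08
Evidence: 0.00496398 + 0.00265559 + 1.0827e-06 + 6.0491e-08 = 0.00762071
P(Group I | x) ≈ 0.651

0.651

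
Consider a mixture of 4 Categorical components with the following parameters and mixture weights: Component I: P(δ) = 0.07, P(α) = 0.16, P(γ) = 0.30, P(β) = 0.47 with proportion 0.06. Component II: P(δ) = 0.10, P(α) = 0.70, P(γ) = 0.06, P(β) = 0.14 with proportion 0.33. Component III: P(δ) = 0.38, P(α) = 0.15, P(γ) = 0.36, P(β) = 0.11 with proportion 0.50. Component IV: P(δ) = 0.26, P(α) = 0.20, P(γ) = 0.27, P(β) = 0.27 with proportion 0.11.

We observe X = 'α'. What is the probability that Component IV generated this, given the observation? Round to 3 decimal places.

Apply Bayes' rule: the posterior for each component is proportional to its prior times its likelihood at x.
Evaluate each component's likelihood at the observed value:
  f_I = 0.16
  f_II = 0.7
  f_III = 0.15
  f_IV = 0.2
Unnormalised posteriors:
  w_I·f_I = 0.06 × 0.16 = 0.0096
  w_II·f_II = 0.33 × 0.7 = 0.231
  w_III·f_III = 0.50 × 0.15 = 0.075
  w_IV·f_IV = 0.11 × 0.2 = 0.022
Marginal: 0.0096 + 0.231 + 0.075 + 0.022 = 0.3376
Responsibility of Component IV: 0.022 / 0.3376 ≈ 0.065

0.065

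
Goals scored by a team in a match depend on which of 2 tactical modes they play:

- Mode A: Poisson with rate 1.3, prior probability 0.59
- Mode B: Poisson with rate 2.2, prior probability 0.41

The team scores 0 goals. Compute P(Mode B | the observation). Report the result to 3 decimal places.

By Bayes' theorem, P(k | x) = P(Z=k) f_k(x) / Σ_j P(Z=j) f_j(x).
Poisson probabilities:
  f_A = 0.272532
  f_B = 0.110803
Prior × likelihood for each component:
  P(Z=A)·f_A = 0.59 × 0.272532 = 0.160794
  P(Z=B)·f_B = 0.41 × 0.110803 = 0.0454293
Sum: 0.160794 + 0.0454293 = 0.206223
So the posterior for Mode B is 0.0454293 / 0.206223 ≈ 0.220.

0.220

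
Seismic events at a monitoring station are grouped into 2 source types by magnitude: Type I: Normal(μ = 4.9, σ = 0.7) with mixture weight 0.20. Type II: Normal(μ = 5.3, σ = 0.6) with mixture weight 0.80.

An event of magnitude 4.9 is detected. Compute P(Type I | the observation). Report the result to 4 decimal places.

By Bayes' theorem, P(k | x) = P(Z=k) f_k(x) / Σ_j P(Z=j) f_j(x).
Component likelihoods at x = 4.9:
  L_I = (1/(0.7·√(2π)))·exp(−(4.9−4.9)²/(2·0.7²)) = 0.569918·exp(-0.00000) = 0.569918
  L_II = (1/(0.6·√(2π)))·exp(−(4.9−5.3)²/(2·0.6²)) = 0.664904·exp(-0.22222) = 0.532413
Weight by the priors:
  P(Z=I)·L_I = 0.20 × 0.569918 = 0.113984
  P(Z=II)·L_II = 0.80 × 0.532413 = 0.425931
Evidence: 0.113984 + 0.425931 = 0.539914
So the posterior for Type I is 0.113984 / 0.539914 ≈ 0.2111.

0.2111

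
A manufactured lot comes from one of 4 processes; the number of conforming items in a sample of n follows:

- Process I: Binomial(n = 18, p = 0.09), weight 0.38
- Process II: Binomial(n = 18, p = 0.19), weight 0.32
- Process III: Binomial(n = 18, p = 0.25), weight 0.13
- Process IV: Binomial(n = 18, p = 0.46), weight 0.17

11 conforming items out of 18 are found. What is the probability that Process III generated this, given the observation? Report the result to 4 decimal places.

0.0092

P(component k | x) = w_k·f_k(x) / marginal(x), where marginal(x) = Σ_j w_j·f_j(x).
Evaluate each component's likelihood at the observed value:
  p_I = C(18,11)·0.09^11·0.91^7 = 31824·3.13811e-12·0.516761 = 5.16074e-08
  p_II = C(18,11)·0.19^11·0.81^7 = 31824·1.1649e-08·0.228768 = 8.48085e-05
  p_III = C(18,11)·0.25^11·0.75^7 = 31824·2.38419e-07·0.133484 = 0.0010128
  p_IV = C(18,11)·0.46^11·0.54^7 = 31824·0.000195135·0.0133893 = 0.0831471
Weight by the priors:
  w_I·p_I = 0.38 × 5.16074e-08 = 1.96108e-08
  w_II·p_II = 0.32 × 8.48085e-05 = 2.71387e-05
  w_III·p_III = 0.13 × 0.0010128 = 0.000131664
  w_IV·p_IV = 0.17 × 0.0831471 = 0.014135
Denominator: 1.96108e-08 + 2.71387e-05 + 0.000131664 + 0.014135 = 0.0142938
So the posterior for Process III is 0.000131664 / 0.0142938 ≈ 0.0092.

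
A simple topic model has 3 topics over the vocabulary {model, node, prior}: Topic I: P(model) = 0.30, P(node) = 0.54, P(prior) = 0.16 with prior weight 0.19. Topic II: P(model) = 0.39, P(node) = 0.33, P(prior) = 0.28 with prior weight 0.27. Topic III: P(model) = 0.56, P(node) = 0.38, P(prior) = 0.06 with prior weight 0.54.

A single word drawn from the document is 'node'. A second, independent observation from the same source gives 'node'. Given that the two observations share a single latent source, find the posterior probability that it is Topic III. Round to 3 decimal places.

0.479

P(component k | x) = π_k·f_k(x) / marginal(x), where marginal(x) = Σ_j π_j·f_j(x).
Since both observations come from the same component, the likelihood for component k is f_k(x₁)·f_k(x₂).
  f_I = [0.54] × [0.54] = 0.2916
  f_II = [0.33] × [0.33] = 0.1089
  f_III = [0.38] × [0.38] = 0.1444
Multiply by the mixture weights:
  π_I·f_I = 0.19 × 0.2916 = 0.055404
  π_II·f_II = 0.27 × 0.1089 = 0.029403
  π_III·f_III = 0.54 × 0.1444 = 0.077976
Marginal: 0.055404 + 0.029403 + 0.077976 = 0.162783
P(Topic III | x₁, x₂) ≈ 0.479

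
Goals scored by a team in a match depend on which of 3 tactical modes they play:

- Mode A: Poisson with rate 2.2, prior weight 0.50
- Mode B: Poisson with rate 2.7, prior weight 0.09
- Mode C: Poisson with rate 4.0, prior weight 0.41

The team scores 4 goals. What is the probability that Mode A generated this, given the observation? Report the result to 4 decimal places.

By Bayes' theorem, P(k | x) = w_k f_k(x) / Σ_j w_j f_j(x).
Evaluate each component's likelihood at the observed value:
  p_A = 0.108151
  p_B = 0.148816
  p_C = 0.195367
Prior × likelihood for each component:
  w_A·p_A = 0.50 × 0.108151 = 0.0540756
  w_B·p_B = 0.09 × 0.148816 = 0.0133934
  w_C·p_C = 0.41 × 0.195367 = 0.0801004
Normaliser: 0.0540756 + 0.0133934 + 0.0801004 = 0.147569
So the posterior for Mode A is 0.0540756 / 0.147569 ≈ 0.3664.

0.3664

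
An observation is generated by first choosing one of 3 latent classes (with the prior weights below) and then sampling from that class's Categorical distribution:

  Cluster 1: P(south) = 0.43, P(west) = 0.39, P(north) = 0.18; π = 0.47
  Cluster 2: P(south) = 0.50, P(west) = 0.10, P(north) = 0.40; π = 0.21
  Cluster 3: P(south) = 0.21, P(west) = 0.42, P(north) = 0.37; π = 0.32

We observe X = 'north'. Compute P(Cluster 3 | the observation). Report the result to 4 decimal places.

0.4125

By Bayes' theorem, P(k | x) = π_k f_k(x) / Σ_j π_j f_j(x).
Component likelihoods at x = 'north':
  L_1 = 0.18
  L_2 = 0.4
  L_3 = 0.37
Multiply by the mixture weights:
  π_1·L_1 = 0.47 × 0.18 = 0.0846
  π_2·L_2 = 0.21 × 0.4 = 0.084
  π_3·L_3 = 0.32 × 0.37 = 0.1184
Evidence: 0.0846 + 0.084 + 0.1184 = 0.287
So the posterior for Cluster 3 is 0.1184 / 0.287 ≈ 0.4125.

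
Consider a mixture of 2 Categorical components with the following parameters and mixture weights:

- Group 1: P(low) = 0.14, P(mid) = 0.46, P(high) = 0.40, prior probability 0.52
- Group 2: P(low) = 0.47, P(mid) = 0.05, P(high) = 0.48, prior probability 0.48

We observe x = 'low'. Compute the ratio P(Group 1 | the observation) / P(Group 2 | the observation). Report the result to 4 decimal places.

0.3227

Only the two components matter; the odds are (π_i f_i(x)) / (π_j f_j(x)).
Categorical probabilities:
  f_1 = 0.14
  f_2 = 0.47
Odds = (0.52/0.48) × (0.14/0.47) = 1.08333 × 0.297872 ≈ 0.3227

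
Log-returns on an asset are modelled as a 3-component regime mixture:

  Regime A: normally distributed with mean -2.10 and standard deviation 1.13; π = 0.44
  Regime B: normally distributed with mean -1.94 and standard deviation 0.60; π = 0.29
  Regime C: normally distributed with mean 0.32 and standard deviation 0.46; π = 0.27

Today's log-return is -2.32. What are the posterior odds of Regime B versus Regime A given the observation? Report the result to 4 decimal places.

Only the two components matter; the odds are (π_i f_i(x)) / (π_j f_j(x)).
Evaluate each component's likelihood at the observed value:
  L_A = 0.346418
  L_B = 0.544075
  L_C = 6.10716e-08
0.157782 / 0.152424 ≈ 1.0351

1.0351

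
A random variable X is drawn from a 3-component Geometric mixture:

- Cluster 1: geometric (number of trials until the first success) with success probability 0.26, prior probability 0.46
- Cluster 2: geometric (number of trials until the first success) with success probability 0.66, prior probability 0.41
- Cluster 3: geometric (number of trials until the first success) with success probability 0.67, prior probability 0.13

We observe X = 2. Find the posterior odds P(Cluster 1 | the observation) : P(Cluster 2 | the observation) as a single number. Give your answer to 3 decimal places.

0.962

Only the two components matter; the odds are (π_i f_i(x)) / (π_j f_j(x)).
Evaluate each component's likelihood at the observed value:
  f_1 = 0.26·(1−0.26)^1 = 0.26·0.74 = 0.1924
  f_2 = 0.66·(1−0.66)^1 = 0.66·0.34 = 0.2244
  f_3 = 0.67·(1−0.67)^1 = 0.67·0.33 = 0.2211
Odds = (0.46/0.41) × (0.1924/0.2244) = 1.12195 × 0.857398 ≈ 0.962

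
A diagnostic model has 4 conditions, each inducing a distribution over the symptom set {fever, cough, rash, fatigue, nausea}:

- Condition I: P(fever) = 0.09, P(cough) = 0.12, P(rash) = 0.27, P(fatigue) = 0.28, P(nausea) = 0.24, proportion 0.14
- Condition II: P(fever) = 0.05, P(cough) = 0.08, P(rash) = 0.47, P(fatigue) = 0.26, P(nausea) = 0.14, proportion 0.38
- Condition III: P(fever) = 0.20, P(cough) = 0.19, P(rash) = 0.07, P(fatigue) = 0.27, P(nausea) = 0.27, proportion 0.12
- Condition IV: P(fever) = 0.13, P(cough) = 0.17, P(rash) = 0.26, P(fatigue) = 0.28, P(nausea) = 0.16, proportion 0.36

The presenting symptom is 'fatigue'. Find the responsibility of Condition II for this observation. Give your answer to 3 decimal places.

0.364

P(component k | x) = π_k·f_k(x) / marginal(x), where marginal(x) = Σ_j π_j·f_j(x).
Component likelihoods at x = 'fatigue':
  L_I = P(fatigue | comp) = 0.28
  L_II = P(fatigue | comp) = 0.26
  L_III = P(fatigue | comp) = 0.27
  L_IV = P(fatigue | comp) = 0.28
Prior × likelihood for each component:
  π_I·L_I = 0.14 × 0.28 = 0.0392
  π_II·L_II = 0.38 × 0.26 = 0.0988
  π_III·L_III = 0.12 × 0.27 = 0.0324
  π_IV·L_IV = 0.36 × 0.28 = 0.1008
Denominator: 0.0392 + 0.0988 + 0.0324 + 0.1008 = 0.2712
P(Condition II | the observation) ≈ 0.364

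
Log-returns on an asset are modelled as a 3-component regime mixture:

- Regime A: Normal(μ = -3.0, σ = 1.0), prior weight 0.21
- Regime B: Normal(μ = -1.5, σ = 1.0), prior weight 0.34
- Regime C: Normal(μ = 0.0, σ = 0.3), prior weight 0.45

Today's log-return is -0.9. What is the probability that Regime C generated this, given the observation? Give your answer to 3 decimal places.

0.051

Apply Bayes' rule: the posterior for each component is proportional to its prior times its likelihood at x.
Component likelihoods at x = -0.9:
  p_A = (1/(1.0·√(2π)))·exp(−(-0.9−-3.0)²/(2·1.0²)) = 0.398942·exp(-2.20500) = 0.0439836
  p_B = (1/(1.0·√(2π)))·exp(−(-0.9−-1.5)²/(2·1.0²)) = 0.398942·exp(-0.18000) = 0.333225
  p_C = (1/(0.3·√(2π)))·exp(−(-0.9−0.0)²/(2·0.3²)) = 1.329808·exp(-4.50000) = 0.0147728
Unnormalised posteriors:
  w_A·p_A = 0.21 × 0.0439836 = 0.00923656
  w_B·p_B = 0.34 × 0.333225 = 0.113296
  w_C·p_C = 0.45 × 0.0147728 = 0.00664777
Marginal: 0.00923656 + 0.113296 + 0.00664777 = 0.129181
Responsibility of Regime C: 0.00664777 / 0.129181 ≈ 0.051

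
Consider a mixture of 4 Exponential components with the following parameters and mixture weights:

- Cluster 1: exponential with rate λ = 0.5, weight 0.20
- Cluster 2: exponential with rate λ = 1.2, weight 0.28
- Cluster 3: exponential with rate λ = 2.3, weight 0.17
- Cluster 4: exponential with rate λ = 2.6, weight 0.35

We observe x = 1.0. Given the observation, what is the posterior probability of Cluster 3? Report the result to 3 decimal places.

0.146

P(component k | x) = w_k·f_k(x) / marginal(x), where marginal(x) = Σ_j w_j·f_j(x).
Component likelihoods at x = 1.0:
  L_1 = 0.303265
  L_2 = 0.361433
  L_3 = 0.230595
  L_4 = 0.193111
Weight by the priors:
  w_1·L_1 = 0.20 × 0.303265 = 0.0606531
  w_2·L_2 = 0.28 × 0.361433 = 0.101201
  w_3·L_3 = 0.17 × 0.230595 = 0.0392012
  w_4·L_4 = 0.35 × 0.193111 = 0.067589
Evidence: 0.0606531 + 0.101201 + 0.0392012 + 0.067589 = 0.268644
P(Cluster 3 | the observation) = 0.0392012 / 0.268644 ≈ 0.146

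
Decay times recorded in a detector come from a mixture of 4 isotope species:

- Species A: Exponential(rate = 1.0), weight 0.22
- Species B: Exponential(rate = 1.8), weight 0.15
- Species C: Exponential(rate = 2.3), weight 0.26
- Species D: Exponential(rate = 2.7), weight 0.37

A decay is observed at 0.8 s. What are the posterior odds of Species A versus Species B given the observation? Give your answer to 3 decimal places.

Posterior odds = (π_i f_i(x)) / (π_j f_j(x)); the normalising sum cancels.
Component likelihoods at x = 0.8 s:
  f_A = 0.449329
  f_B = 0.42647
  f_C = 0.36528
  f_D = 0.311378
0.0988524 / 0.0639705 ≈ 1.545

1.545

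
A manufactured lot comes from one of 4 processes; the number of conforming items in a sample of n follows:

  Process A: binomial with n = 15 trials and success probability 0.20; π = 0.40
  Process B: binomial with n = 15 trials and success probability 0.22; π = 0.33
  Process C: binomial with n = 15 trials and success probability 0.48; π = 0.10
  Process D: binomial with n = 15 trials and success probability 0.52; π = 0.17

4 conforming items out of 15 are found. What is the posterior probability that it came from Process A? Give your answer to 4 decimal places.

0.4861

P(component k | x) = π_k·f_k(x) / marginal(x), where marginal(x) = Σ_j π_j·f_j(x).
Component likelihoods at x = 4 conforming items out of 15:
  L_A = 0.187604
  L_B = 0.207905
  L_C = 0.0544671
  L_D = 0.0311028
Multiply by the mixture weights:
  π_A·L_A = 0.40 × 0.187604 = 0.0750417
  π_B·L_B = 0.33 × 0.207905 = 0.0686085
  π_C·L_C = 0.10 × 0.0544671 = 0.00544671
  π_D·L_D = 0.17 × 0.0311028 = 0.00528748
Evidence: 0.0750417 + 0.0686085 + 0.00544671 + 0.00528748 = 0.154384
Responsibility of Process A: 0.0750417 / 0.154384 ≈ 0.4861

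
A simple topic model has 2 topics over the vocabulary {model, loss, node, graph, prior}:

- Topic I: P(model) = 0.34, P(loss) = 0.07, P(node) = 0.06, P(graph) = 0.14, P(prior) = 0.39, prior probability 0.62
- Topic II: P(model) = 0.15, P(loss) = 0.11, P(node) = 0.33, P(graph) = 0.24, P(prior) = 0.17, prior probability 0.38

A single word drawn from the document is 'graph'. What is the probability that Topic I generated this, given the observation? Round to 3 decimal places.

P(component k | x) = π_k·f_k(x) / marginal(x), where marginal(x) = Σ_j π_j·f_j(x).
Component likelihoods at x = 'graph':
  p_I = 0.14
  p_II = 0.24
Weight by the priors:
  π_I·p_I = 0.62 × 0.14 = 0.0868
  π_II·p_II = 0.38 × 0.24 = 0.0912
Evidence: 0.0868 + 0.0912 = 0.178
Responsibility of Topic I: 0.0868 / 0.178 ≈ 0.488

0.488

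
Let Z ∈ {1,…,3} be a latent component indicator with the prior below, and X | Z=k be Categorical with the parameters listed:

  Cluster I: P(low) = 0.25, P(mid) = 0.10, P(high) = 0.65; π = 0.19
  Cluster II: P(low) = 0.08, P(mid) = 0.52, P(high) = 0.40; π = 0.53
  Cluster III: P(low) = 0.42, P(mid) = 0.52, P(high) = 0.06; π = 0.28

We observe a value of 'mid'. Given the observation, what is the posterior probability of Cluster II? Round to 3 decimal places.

0.626

The responsibility of component k is π_k f_k(x) divided by Σ_j π_j f_j(x).
Component likelihoods at x = 'mid':
  f_I = 0.1
  f_II = 0.52
  f_III = 0.52
Unnormalised posteriors:
  π_I·f_I = 0.19 × 0.1 = 0.019
  π_II·f_II = 0.53 × 0.52 = 0.2756
  π_III·f_III = 0.28 × 0.52 = 0.1456
Denominator: 0.019 + 0.2756 + 0.1456 = 0.4402
So the posterior for Cluster II is 0.2756 / 0.4402 ≈ 0.626.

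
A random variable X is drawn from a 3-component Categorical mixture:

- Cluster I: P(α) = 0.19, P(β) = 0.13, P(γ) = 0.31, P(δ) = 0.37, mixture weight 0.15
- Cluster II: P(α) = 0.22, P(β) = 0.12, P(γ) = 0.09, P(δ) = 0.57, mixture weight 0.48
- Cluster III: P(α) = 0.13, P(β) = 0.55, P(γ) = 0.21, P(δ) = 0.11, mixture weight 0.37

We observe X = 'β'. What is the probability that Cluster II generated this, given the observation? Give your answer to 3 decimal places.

0.205

Apply Bayes' rule: the posterior for each component is proportional to its prior times its likelihood at x.
Component likelihoods at x = 'β':
  L_I = 0.13
  L_II = 0.12
  L_III = 0.55
Multiply by the mixture weights:
  π_I·L_I = 0.15 × 0.13 = 0.0195
  π_II·L_II = 0.48 × 0.12 = 0.0576
  π_III·L_III = 0.37 × 0.55 = 0.2035
Marginal: 0.0195 + 0.0576 + 0.2035 = 0.2806
So the posterior for Cluster II is 0.0576 / 0.2806 ≈ 0.205.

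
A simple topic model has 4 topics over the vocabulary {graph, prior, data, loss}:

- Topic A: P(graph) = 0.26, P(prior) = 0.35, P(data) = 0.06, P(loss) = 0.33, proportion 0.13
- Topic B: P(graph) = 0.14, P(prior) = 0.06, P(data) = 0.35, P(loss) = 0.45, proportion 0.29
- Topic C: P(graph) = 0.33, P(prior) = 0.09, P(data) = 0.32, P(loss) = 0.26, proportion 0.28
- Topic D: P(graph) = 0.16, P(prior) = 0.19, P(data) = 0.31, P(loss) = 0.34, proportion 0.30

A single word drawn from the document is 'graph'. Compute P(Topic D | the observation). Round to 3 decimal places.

0.223

Posterior ∝ prior × likelihood, so P(k | x) ∝ P(Z=k) f_k(x); normalise over all components.
Evaluate each component's likelihood at the observed value:
  f_A = P(graph | comp) = 0.26
  f_B = P(graph | comp) = 0.14
  f_C = P(graph | comp) = 0.33
  f_D = P(graph | comp) = 0.16
Multiply by the mixture weights:
  P(Z=A)·f_A = 0.13 × 0.26 = 0.0338
  P(Z=B)·f_B = 0.29 × 0.14 = 0.0406
  P(Z=C)·f_C = 0.28 × 0.33 = 0.0924
  P(Z=D)·f_D = 0.30 × 0.16 = 0.048
Normaliser: 0.0338 + 0.0406 + 0.0924 + 0.048 = 0.2148
P(Topic D | data) ≈ 0.223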